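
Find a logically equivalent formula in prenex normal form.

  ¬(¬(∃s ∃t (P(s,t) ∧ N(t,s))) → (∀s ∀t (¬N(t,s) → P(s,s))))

∀s ∀t ∃x1 ∃v1 ((¬P(s,t) ∨ ¬N(t,s)) ∧ ¬N(v1,x1) ∧ ¬P(x1,x1))

Rewrite implications/biconditionals: A → B as ¬A ∨ B.
  ¬(¬¬(∃s ∃t (P(s,t) ∧ N(t,s))) ∨ (∀s ∀t (¬¬N(t,s) ∨ P(s,s))))
Drive negations inward (¬∀x A ≡ ∃x ¬A, ¬∃x A ≡ ∀x ¬A, De Morgan for ∧/∨):
  (∀s ∀t (¬P(s,t) ∨ ¬N(t,s))) ∧ (∃s ∃t (¬N(t,s) ∧ ¬P(s,s)))
Rename bound variables to avoid capture: s↦x1, t↦v1.
  (∀s ∀t (¬P(s,t) ∨ ¬N(t,s))) ∧ (∃x1 ∃v1 (¬N(v1,x1) ∧ ¬P(x1,x1)))
Finally move all quantifiers to the prefix:
  ∀s ∀t ∃x1 ∃v1 ((¬P(s,t) ∨ ¬N(t,s)) ∧ ¬N(v1,x1) ∧ ¬P(x1,x1))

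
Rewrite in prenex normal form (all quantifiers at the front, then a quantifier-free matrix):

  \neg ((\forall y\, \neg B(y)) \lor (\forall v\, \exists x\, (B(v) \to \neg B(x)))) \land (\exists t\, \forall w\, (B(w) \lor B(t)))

First replace A → B with ¬A ∨ B.
  \neg ((\forall y\, \neg B(y)) \lor (\forall v\, \exists x\, (\neg B(v) \lor \neg B(x)))) \land (\exists t\, \forall w\, (B(w) \lor B(t)))
Drive negations inward (¬∀x A ≡ ∃x ¬A, ¬∃x A ≡ ∀x ¬A, De Morgan for ∧/∨):
  (\exists y\, B(y)) \land (\exists v\, \forall x\, (B(v) \land B(x))) \land (\exists t\, \forall w\, (B(w) \lor B(t)))
Pull the quantifiers to the front (each side's bound variable is not free in the other side):
  \exists y\, \exists v\, \forall x\, \exists t\, \forall w\, (B(y) \land B(v) \land B(x) \land (B(w) \lor B(t)))

\exists y\, \exists v\, \forall x\, \exists t\, \forall w\, (B(y) \land B(v) \land B(x) \land (B(w) \lor B(t)))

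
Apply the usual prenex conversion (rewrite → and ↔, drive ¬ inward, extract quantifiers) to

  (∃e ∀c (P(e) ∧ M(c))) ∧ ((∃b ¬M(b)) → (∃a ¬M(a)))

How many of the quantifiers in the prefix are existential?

Rewrite implications/biconditionals: A → B as ¬A ∨ B.
  (∃e ∀c (P(e) ∧ M(c))) ∧ (¬(∃b ¬M(b)) ∨ (∃a ¬M(a)))
Push ¬ through the quantifiers and connectives to reach negation normal form:
  (∃e ∀c (P(e) ∧ M(c))) ∧ ((∀b M(b)) ∨ (∃a ¬M(a)))
All bound variables are already distinct, so no renaming is needed.
Extract every quantifier outward, since the variables are now distinct and don't occur free across branches:
  ∃e ∀c ∀b ∃a (P(e) ∧ M(c) ∧ (M(b) ∨ ¬M(a)))
The prefix is ∃e ∀c ∀b ∃a: 2 universal, 2 existential.

2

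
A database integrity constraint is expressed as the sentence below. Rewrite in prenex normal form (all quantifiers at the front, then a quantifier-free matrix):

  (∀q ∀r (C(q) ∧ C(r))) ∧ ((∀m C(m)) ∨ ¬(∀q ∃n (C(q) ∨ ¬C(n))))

Move each ¬ inward, flipping quantifiers it crosses:
  (∀q ∀r (C(q) ∧ C(r))) ∧ ((∀m C(m)) ∨ (∃q ∀n (¬C(q) ∧ C(n))))
Rename bound variables to avoid capture: q↦s.
  (∀q ∀r (C(q) ∧ C(r))) ∧ ((∀m C(m)) ∨ (∃s ∀n (¬C(s) ∧ C(n))))
Finally move all quantifiers to the prefix:
  ∀q ∀r ∀m ∃s ∀n (C(q) ∧ C(r) ∧ (C(m) ∨ ¬C(s) ∧ C(n)))

∀q ∀r ∀m ∃s ∀n (C(q) ∧ C(r) ∧ (C(m) ∨ ¬C(s) ∧ C(n)))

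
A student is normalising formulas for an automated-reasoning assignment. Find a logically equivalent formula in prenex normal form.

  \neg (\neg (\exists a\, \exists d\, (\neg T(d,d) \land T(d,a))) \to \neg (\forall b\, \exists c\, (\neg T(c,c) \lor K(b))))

\forall a\, \forall d\, \forall b\, \exists c\, ((T(d,d) \lor \neg T(d,a)) \land (\neg T(c,c) \lor K(b)))

First replace A → B with ¬A ∨ B.
  \neg (\neg \neg (\exists a\, \exists d\, (\neg T(d,d) \land T(d,a))) \lor \neg (\forall b\, \exists c\, (\neg T(c,c) \lor K(b))))
Push ¬ through the quantifiers and connectives to reach negation normal form:
  (\forall a\, \forall d\, (T(d,d) \lor \neg T(d,a))) \land (\forall b\, \exists c\, (\neg T(c,c) \lor K(b)))
All bound variables are already distinct, so no renaming is needed.
Finally move all quantifiers to the prefix:
  \forall a\, \forall d\, \forall b\, \exists c\, ((T(d,d) \lor \neg T(d,a)) \land (\neg T(c,c) \lor K(b)))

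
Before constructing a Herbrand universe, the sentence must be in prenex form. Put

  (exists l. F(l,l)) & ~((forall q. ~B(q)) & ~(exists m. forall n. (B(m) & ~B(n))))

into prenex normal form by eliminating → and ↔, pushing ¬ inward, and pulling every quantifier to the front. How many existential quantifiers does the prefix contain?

3

Move each ¬ inward, flipping quantifiers it crosses:
  (exists l. F(l,l)) & ((exists q. B(q)) | (exists m. forall n. (B(m) & ~B(n))))
Finally move all quantifiers to the prefix:
  exists l. exists q. exists m. forall n. (F(l,l) & (B(q) | B(m) & ~B(n)))
The prefix is exists l exists q exists m forall n: 1 universal, 3 existential.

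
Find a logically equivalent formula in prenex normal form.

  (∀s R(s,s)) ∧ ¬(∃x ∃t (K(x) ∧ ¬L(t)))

Move each ¬ inward, flipping quantifiers it crosses:
  (∀s R(s,s)) ∧ (∀x ∀t (¬K(x) ∨ L(t)))
All bound variables are already distinct, so no renaming is needed.
Finally move all quantifiers to the prefix:
  ∀s ∀x ∀t (R(s,s) ∧ (¬K(x) ∨ L(t)))

∀s ∀x ∀t (R(s,s) ∧ (¬K(x) ∨ L(t)))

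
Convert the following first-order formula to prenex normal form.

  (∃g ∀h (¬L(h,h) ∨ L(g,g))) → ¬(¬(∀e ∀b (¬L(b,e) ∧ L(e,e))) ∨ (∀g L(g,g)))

∀g ∃h ∀e ∀b ∃u1 (L(h,h) ∧ ¬L(g,g) ∨ ¬L(b,e) ∧ L(e,e) ∧ ¬L(u1,u1))

First replace A → B with ¬A ∨ B.
  ¬(∃g ∀h (¬L(h,h) ∨ L(g,g))) ∨ ¬(¬(∀e ∀b (¬L(b,e) ∧ L(e,e))) ∨ (∀g L(g,g)))
Drive negations inward (¬∀x A ≡ ∃x ¬A, ¬∃x A ≡ ∀x ¬A, De Morgan for ∧/∨):
  (∀g ∃h (L(h,h) ∧ ¬L(g,g))) ∨ (∀e ∀b (¬L(b,e) ∧ L(e,e))) ∧ (∃g ¬L(g,g))
Give each quantifier a distinct variable: g↦u1.
  (∀g ∃h (L(h,h) ∧ ¬L(g,g))) ∨ (∀e ∀b (¬L(b,e) ∧ L(e,e))) ∧ (∃u1 ¬L(u1,u1))
Pull the quantifiers to the front (each side's bound variable is not free in the other side):
  ∀g ∃h ∀e ∀b ∃u1 (L(h,h) ∧ ¬L(g,g) ∨ ¬L(b,e) ∧ L(e,e) ∧ ¬L(u1,u1))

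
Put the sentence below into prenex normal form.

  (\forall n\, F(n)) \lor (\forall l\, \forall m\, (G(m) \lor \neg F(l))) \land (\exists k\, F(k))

\forall n\, \forall l\, \forall m\, \exists k\, (F(n) \lor (G(m) \lor \neg F(l)) \land F(k))

Finally move all quantifiers to the prefix:
  \forall n\, \forall l\, \forall m\, \exists k\, (F(n) \lor (G(m) \lor \neg F(l)) \land F(k))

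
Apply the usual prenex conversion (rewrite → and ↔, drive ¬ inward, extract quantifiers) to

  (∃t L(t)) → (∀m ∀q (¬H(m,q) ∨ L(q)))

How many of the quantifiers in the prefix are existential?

Rewrite implications/biconditionals: A → B as ¬A ∨ B.
  ¬(∃t L(t)) ∨ (∀m ∀q (¬H(m,q) ∨ L(q)))
Drive negations inward (¬∀x A ≡ ∃x ¬A, ¬∃x A ≡ ∀x ¬A, De Morgan for ∧/∨):
  (∀t ¬L(t)) ∨ (∀m ∀q (¬H(m,q) ∨ L(q)))
Extract every quantifier outward, since the variables are now distinct and don't occur free across branches:
  ∀t ∀m ∀q (¬L(t) ∨ ¬H(m,q) ∨ L(q))
The prefix is ∀t ∀m ∀q: 3 universal, 0 existential.

0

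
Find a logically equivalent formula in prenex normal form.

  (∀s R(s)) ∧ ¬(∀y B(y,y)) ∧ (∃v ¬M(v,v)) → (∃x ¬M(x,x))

Eliminate → and ↔ using ¬ and ∨.
  ¬((∀s R(s)) ∧ ¬(∀y B(y,y)) ∧ (∃v ¬M(v,v))) ∨ (∃x ¬M(x,x))
Push ¬ through the quantifiers and connectives to reach negation normal form:
  (∃s ¬R(s)) ∨ (∀y B(y,y)) ∨ (∀v M(v,v)) ∨ (∃x ¬M(x,x))
Pull the quantifiers to the front (each side's bound variable is not free in the other side):
  ∃s ∀y ∀v ∃x (¬R(s) ∨ B(y,y) ∨ M(v,v) ∨ ¬M(x,x))

∃s ∀y ∀v ∃x (¬R(s) ∨ B(y,y) ∨ M(v,v) ∨ ¬M(x,x))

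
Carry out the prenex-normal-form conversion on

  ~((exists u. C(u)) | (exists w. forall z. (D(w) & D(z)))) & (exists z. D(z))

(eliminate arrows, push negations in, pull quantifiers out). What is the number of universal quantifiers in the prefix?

2

Move each ¬ inward, flipping quantifiers it crosses:
  (forall u. ~C(u)) & (forall w. exists z. (~D(w) | ~D(z))) & (exists z. D(z))
Rename bound variables to avoid capture: z↦s.
  (forall u. ~C(u)) & (forall w. exists z. (~D(w) | ~D(z))) & (exists s. D(s))
Pull the quantifiers to the front (each side's bound variable is not free in the other side):
  forall u. forall w. exists z. exists s. (~C(u) & (~D(w) | ~D(z)) & D(s))
The prefix is forall u forall w exists z exists s: 2 universal, 2 existential.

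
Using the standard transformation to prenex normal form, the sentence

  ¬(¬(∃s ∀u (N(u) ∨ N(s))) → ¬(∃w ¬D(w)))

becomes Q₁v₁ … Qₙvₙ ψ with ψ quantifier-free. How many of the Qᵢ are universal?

First replace A → B with ¬A ∨ B.
  ¬(¬¬(∃s ∀u (N(u) ∨ N(s))) ∨ ¬(∃w ¬D(w)))
Drive negations inward (¬∀x A ≡ ∃x ¬A, ¬∃x A ≡ ∀x ¬A, De Morgan for ∧/∨):
  (∀s ∃u (¬N(u) ∧ ¬N(s))) ∧ (∃w ¬D(w))
All bound variables are already distinct, so no renaming is needed.
Pull the quantifiers to the front (each side's bound variable is not free in the other side):
  ∀s ∃u ∃w (¬N(u) ∧ ¬N(s) ∧ ¬D(w))
The prefix is ∀s ∃u ∃w: 1 universal, 2 existential.

1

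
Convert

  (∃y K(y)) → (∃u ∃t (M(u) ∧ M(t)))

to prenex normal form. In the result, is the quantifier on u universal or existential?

First replace A → B with ¬A ∨ B.
  ¬(∃y K(y)) ∨ (∃u ∃t (M(u) ∧ M(t)))
Push ¬ through the quantifiers and connectives to reach negation normal form:
  (∀y ¬K(y)) ∨ (∃u ∃t (M(u) ∧ M(t)))
Pull the quantifiers to the front (each side's bound variable is not free in the other side):
  ∀y ∃u ∃t (¬K(y) ∨ M(u) ∧ M(t))
The quantifier ∃u sits under an even number of negations (counting the antecedent side of each →), so it remains existential.

existential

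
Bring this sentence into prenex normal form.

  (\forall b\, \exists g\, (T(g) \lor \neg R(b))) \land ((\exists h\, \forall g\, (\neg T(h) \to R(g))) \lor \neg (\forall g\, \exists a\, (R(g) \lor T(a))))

\forall b\, \exists g\, \exists h\, \forall q\, \exists s\, \forall a\, ((T(g) \lor \neg R(b)) \land (T(h) \lor R(q) \lor \neg R(s) \land \neg T(a)))

Rewrite implications/biconditionals: A → B as ¬A ∨ B.
  (\forall b\, \exists g\, (T(g) \lor \neg R(b))) \land ((\exists h\, \forall g\, (\neg \neg T(h) \lor R(g))) \lor \neg (\forall g\, \exists a\, (R(g) \lor T(a))))
Drive negations inward (¬∀x A ≡ ∃x ¬A, ¬∃x A ≡ ∀x ¬A, De Morgan for ∧/∨):
  (\forall b\, \exists g\, (T(g) \lor \neg R(b))) \land ((\exists h\, \forall g\, (T(h) \lor R(g))) \lor (\exists g\, \forall a\, (\neg R(g) \land \neg T(a))))
Standardize variables apart so no two quantifiers bind the same name: g↦q, g↦s.
  (\forall b\, \exists g\, (T(g) \lor \neg R(b))) \land ((\exists h\, \forall q\, (T(h) \lor R(q))) \lor (\exists s\, \forall a\, (\neg R(s) \land \neg T(a))))
Extract every quantifier outward, since the variables are now distinct and don't occur free across branches:
  \forall b\, \exists g\, \exists h\, \forall q\, \exists s\, \forall a\, ((T(g) \lor \neg R(b)) \land (T(h) \lor R(q) \lor \neg R(s) \land \neg T(a)))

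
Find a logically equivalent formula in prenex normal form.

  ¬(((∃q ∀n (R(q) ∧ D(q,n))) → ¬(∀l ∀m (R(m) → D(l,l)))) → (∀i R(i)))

Rewrite implications/biconditionals: A → B as ¬A ∨ B.
  ¬(¬(¬(∃q ∀n (R(q) ∧ D(q,n))) ∨ ¬(∀l ∀m (¬R(m) ∨ D(l,l)))) ∨ (∀i R(i)))
Move each ¬ inward, flipping quantifiers it crosses:
  ((∀q ∃n (¬R(q) ∨ ¬D(q,n))) ∨ (∃l ∃m (R(m) ∧ ¬D(l,l)))) ∧ (∃i ¬R(i))
All bound variables are already distinct, so no renaming is needed.
Finally move all quantifiers to the prefix:
  ∀q ∃n ∃l ∃m ∃i ((¬R(q) ∨ ¬D(q,n) ∨ R(m) ∧ ¬D(l,l)) ∧ ¬R(i))

∀q ∃n ∃l ∃m ∃i ((¬R(q) ∨ ¬D(q,n) ∨ R(m) ∧ ¬D(l,l)) ∧ ¬R(i))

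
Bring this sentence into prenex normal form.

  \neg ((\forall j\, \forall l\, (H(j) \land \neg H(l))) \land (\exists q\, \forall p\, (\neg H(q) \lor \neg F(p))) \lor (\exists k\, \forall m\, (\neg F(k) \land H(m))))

\exists j\, \exists l\, \forall q\, \exists p\, \forall k\, \exists m\, ((\neg H(j) \lor H(l) \lor H(q) \land F(p)) \land (F(k) \lor \neg H(m)))

Push ¬ through the quantifiers and connectives to reach negation normal form:
  ((\exists j\, \exists l\, (\neg H(j) \lor H(l))) \lor (\forall q\, \exists p\, (H(q) \land F(p)))) \land (\forall k\, \exists m\, (F(k) \lor \neg H(m)))
Pull the quantifiers to the front (each side's bound variable is not free in the other side):
  \exists j\, \exists l\, \forall q\, \exists p\, \forall k\, \exists m\, ((\neg H(j) \lor H(l) \lor H(q) \land F(p)) \land (F(k) \lor \neg H(m)))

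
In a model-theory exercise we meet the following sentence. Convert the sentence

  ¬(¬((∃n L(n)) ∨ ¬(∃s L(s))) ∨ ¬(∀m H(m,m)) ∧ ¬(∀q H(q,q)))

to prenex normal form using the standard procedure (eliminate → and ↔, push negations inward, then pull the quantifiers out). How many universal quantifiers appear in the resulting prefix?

3

Drive negations inward (¬∀x A ≡ ∃x ¬A, ¬∃x A ≡ ∀x ¬A, De Morgan for ∧/∨):
  ((∃n L(n)) ∨ (∀s ¬L(s))) ∧ ((∀m H(m,m)) ∨ (∀q H(q,q)))
All bound variables are already distinct, so no renaming is needed.
Extract every quantifier outward, since the variables are now distinct and don't occur free across branches:
  ∃n ∀s ∀m ∀q ((L(n) ∨ ¬L(s)) ∧ (H(m,m) ∨ H(q,q)))
The prefix is ∃n ∀s ∀m ∀q: 3 universal, 1 existential.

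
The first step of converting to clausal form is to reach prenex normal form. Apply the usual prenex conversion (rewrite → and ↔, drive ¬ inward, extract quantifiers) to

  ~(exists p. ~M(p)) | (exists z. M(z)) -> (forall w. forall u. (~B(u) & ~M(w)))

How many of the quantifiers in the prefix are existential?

First replace A → B with ¬A ∨ B.
  ~(~(exists p. ~M(p)) | (exists z. M(z))) | (forall w. forall u. (~B(u) & ~M(w)))
Push ¬ through the quantifiers and connectives to reach negation normal form:
  (exists p. ~M(p)) & (forall z. ~M(z)) | (forall w. forall u. (~B(u) & ~M(w)))
Pull the quantifiers to the front (each side's bound variable is not free in the other side):
  exists p. forall z. forall w. forall u. (~M(p) & ~M(z) | ~B(u) & ~M(w))
The prefix is exists p forall z forall w forall u: 3 universal, 1 existential.

1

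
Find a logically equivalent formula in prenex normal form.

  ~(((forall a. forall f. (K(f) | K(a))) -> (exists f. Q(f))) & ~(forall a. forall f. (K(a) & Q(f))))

First replace A → B with ¬A ∨ B.
  ~((~(forall a. forall f. (K(f) | K(a))) | (exists f. Q(f))) & ~(forall a. forall f. (K(a) & Q(f))))
Move each ¬ inward, flipping quantifiers it crosses:
  (forall a. forall f. (K(f) | K(a))) & (forall f. ~Q(f)) | (forall a. forall f. (K(a) & Q(f)))
Rename bound variables to avoid capture: f↦s, a↦c, f↦y1.
  (forall a. forall f. (K(f) | K(a))) & (forall s. ~Q(s)) | (forall c. forall y1. (K(c) & Q(y1)))
Finally move all quantifiers to the prefix:
  forall a. forall f. forall s. forall c. forall y1. ((K(f) | K(a)) & ~Q(s) | K(c) & Q(y1))

forall a. forall f. forall s. forall c. forall y1. ((K(f) | K(a)) & ~Q(s) | K(c) & Q(y1))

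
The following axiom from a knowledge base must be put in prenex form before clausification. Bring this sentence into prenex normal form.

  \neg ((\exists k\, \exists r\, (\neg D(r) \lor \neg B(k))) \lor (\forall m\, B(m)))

Move each ¬ inward, flipping quantifiers it crosses:
  (\forall k\, \forall r\, (D(r) \land B(k))) \land (\exists m\, \neg B(m))
All bound variables are already distinct, so no renaming is needed.
Pull the quantifiers to the front (each side's bound variable is not free in the other side):
  \forall k\, \forall r\, \exists m\, (D(r) \land B(k) \land \neg B(m))

\forall k\, \forall r\, \exists m\, (D(r) \land B(k) \land \neg B(m))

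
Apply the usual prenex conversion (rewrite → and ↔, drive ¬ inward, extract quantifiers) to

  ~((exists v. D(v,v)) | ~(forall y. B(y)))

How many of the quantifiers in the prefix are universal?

2

Push ¬ through the quantifiers and connectives to reach negation normal form:
  (forall v. ~D(v,v)) & (forall y. B(y))
All bound variables are already distinct, so no renaming is needed.
Extract every quantifier outward, since the variables are now distinct and don't occur free across branches:
  forall v. forall y. (~D(v,v) & B(y))
The prefix is forall v forall y: 2 universal, 0 existential.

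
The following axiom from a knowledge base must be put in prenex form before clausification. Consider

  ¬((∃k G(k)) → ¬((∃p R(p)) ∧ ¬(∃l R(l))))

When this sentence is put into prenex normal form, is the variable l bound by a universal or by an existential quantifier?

Eliminate → and ↔ using ¬ and ∨.
  ¬(¬(∃k G(k)) ∨ ¬((∃p R(p)) ∧ ¬(∃l R(l))))
Move each ¬ inward, flipping quantifiers it crosses:
  (∃k G(k)) ∧ (∃p R(p)) ∧ (∀l ¬R(l))
Finally move all quantifiers to the prefix:
  ∃k ∃p ∀l (G(k) ∧ R(p) ∧ ¬R(l))
The quantifier ∃l sits under an odd number of negations (counting the antecedent side of each →), so it flips to ∀l.

universal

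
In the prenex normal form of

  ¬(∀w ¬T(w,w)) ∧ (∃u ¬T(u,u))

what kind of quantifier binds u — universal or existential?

existential

Push ¬ through the quantifiers and connectives to reach negation normal form:
  (∃w T(w,w)) ∧ (∃u ¬T(u,u))
All bound variables are already distinct, so no renaming is needed.
Extract every quantifier outward, since the variables are now distinct and don't occur free across branches:
  ∃w ∃u (T(w,w) ∧ ¬T(u,u))
The quantifier ∃u sits under an even number of negations, so it remains existential.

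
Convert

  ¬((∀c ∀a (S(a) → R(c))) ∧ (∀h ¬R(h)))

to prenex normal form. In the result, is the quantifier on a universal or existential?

Rewrite implications/biconditionals: A → B as ¬A ∨ B.
  ¬((∀c ∀a (¬S(a) ∨ R(c))) ∧ (∀h ¬R(h)))
Move each ¬ inward, flipping quantifiers it crosses:
  (∃c ∃a (S(a) ∧ ¬R(c))) ∨ (∃h R(h))
All bound variables are already distinct, so no renaming is needed.
Pull the quantifiers to the front (each side's bound variable is not free in the other side):
  ∃c ∃a ∃h (S(a) ∧ ¬R(c) ∨ R(h))
The quantifier ∀a sits under an odd number of negations (counting the antecedent side of each →), so it flips to ∃a.

existential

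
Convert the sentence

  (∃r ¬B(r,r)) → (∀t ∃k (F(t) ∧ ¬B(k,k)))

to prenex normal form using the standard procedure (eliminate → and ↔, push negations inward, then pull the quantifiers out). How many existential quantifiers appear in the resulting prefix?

1

Rewrite implications/biconditionals: A → B as ¬A ∨ B.
  ¬(∃r ¬B(r,r)) ∨ (∀t ∃k (F(t) ∧ ¬B(k,k)))
Push ¬ through the quantifiers and connectives to reach negation normal form:
  (∀r B(r,r)) ∨ (∀t ∃k (F(t) ∧ ¬B(k,k)))
Extract every quantifier outward, since the variables are now distinct and don't occur free across branches:
  ∀r ∀t ∃k (B(r,r) ∨ F(t) ∧ ¬B(k,k))
The prefix is ∀r ∀t ∃k: 2 universal, 1 existential.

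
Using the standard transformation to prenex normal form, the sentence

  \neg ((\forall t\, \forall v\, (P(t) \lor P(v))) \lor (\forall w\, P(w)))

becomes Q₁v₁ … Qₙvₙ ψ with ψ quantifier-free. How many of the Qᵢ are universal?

Move each ¬ inward, flipping quantifiers it crosses:
  (\exists t\, \exists v\, (\neg P(t) \land \neg P(v))) \land (\exists w\, \neg P(w))
All bound variables are already distinct, so no renaming is needed.
Extract every quantifier outward, since the variables are now distinct and don't occur free across branches:
  \exists t\, \exists v\, \exists w\, (\neg P(t) \land \neg P(v) \land \neg P(w))
The prefix is \exists t \exists v \exists w: 0 universal, 3 existential.

0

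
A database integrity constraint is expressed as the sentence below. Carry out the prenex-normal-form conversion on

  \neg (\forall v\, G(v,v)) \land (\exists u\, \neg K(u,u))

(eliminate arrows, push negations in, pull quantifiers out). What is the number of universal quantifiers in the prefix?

0

Move each ¬ inward, flipping quantifiers it crosses:
  (\exists v\, \neg G(v,v)) \land (\exists u\, \neg K(u,u))
All bound variables are already distinct, so no renaming is needed.
Pull the quantifiers to the front (each side's bound variable is not free in the other side):
  \exists v\, \exists u\, (\neg G(v,v) \land \neg K(u,u))
The prefix is \exists v \exists u: 0 universal, 2 existential.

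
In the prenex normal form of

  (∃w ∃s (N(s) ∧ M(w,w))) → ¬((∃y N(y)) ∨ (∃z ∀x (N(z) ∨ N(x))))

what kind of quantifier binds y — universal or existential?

Rewrite implications/biconditionals: A → B as ¬A ∨ B.
  ¬(∃w ∃s (N(s) ∧ M(w,w))) ∨ ¬((∃y N(y)) ∨ (∃z ∀x (N(z) ∨ N(x))))
Move each ¬ inward, flipping quantifiers it crosses:
  (∀w ∀s (¬N(s) ∨ ¬M(w,w))) ∨ (∀y ¬N(y)) ∧ (∀z ∃x (¬N(z) ∧ ¬N(x)))
All bound variables are already distinct, so no renaming is needed.
Extract every quantifier outward, since the variables are now distinct and don't occur free across branches:
  ∀w ∀s ∀y ∀z ∃x (¬N(s) ∨ ¬M(w,w) ∨ ¬N(y) ∧ ¬N(z) ∧ ¬N(x))
The quantifier ∃y sits under an odd number of negations (counting the antecedent side of each →), so it flips to ∀y.

universal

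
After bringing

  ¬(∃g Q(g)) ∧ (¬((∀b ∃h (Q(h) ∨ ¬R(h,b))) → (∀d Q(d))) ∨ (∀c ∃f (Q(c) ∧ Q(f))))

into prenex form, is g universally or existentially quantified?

First replace A → B with ¬A ∨ B.
  ¬(∃g Q(g)) ∧ (¬(¬(∀b ∃h (Q(h) ∨ ¬R(h,b))) ∨ (∀d Q(d))) ∨ (∀c ∃f (Q(c) ∧ Q(f))))
Drive negations inward (¬∀x A ≡ ∃x ¬A, ¬∃x A ≡ ∀x ¬A, De Morgan for ∧/∨):
  (∀g ¬Q(g)) ∧ ((∀b ∃h (Q(h) ∨ ¬R(h,b))) ∧ (∃d ¬Q(d)) ∨ (∀c ∃f (Q(c) ∧ Q(f))))
Extract every quantifier outward, since the variables are now distinct and don't occur free across branches:
  ∀g ∀b ∃h ∃d ∀c ∃f (¬Q(g) ∧ ((Q(h) ∨ ¬R(h,b)) ∧ ¬Q(d) ∨ Q(c) ∧ Q(f)))
The quantifier ∃g sits under an odd number of negations (counting the antecedent side of each →), so it flips to ∀g.

universal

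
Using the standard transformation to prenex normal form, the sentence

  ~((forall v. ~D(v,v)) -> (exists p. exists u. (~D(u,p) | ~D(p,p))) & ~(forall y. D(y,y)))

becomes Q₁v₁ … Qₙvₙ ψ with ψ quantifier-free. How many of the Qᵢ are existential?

0

Eliminate → and ↔ using ¬ and ∨.
  ~(~(forall v. ~D(v,v)) | (exists p. exists u. (~D(u,p) | ~D(p,p))) & ~(forall y. D(y,y)))
Move each ¬ inward, flipping quantifiers it crosses:
  (forall v. ~D(v,v)) & ((forall p. forall u. (D(u,p) & D(p,p))) | (forall y. D(y,y)))
All bound variables are already distinct, so no renaming is needed.
Extract every quantifier outward, since the variables are now distinct and don't occur free across branches:
  forall v. forall p. forall u. forall y. (~D(v,v) & (D(u,p) & D(p,p) | D(y,y)))
The prefix is forall v forall p forall u forall y: 4 universal, 0 existential.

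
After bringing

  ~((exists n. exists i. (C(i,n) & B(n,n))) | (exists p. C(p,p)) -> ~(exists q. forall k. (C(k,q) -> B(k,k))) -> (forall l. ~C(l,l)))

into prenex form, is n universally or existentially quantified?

First replace A → B with ¬A ∨ B.
  ~(~((exists n. exists i. (C(i,n) & B(n,n))) | (exists p. C(p,p))) | ~~(exists q. forall k. (~C(k,q) | B(k,k))) | (forall l. ~C(l,l)))
Push ¬ through the quantifiers and connectives to reach negation normal form:
  ((exists n. exists i. (C(i,n) & B(n,n))) | (exists p. C(p,p))) & (forall q. exists k. (C(k,q) & ~B(k,k))) & (exists l. C(l,l))
All bound variables are already distinct, so no renaming is needed.
Extract every quantifier outward, since the variables are now distinct and don't occur free across branches:
  exists n. exists i. exists p. forall q. exists k. exists l. ((C(i,n) & B(n,n) | C(p,p)) & C(k,q) & ~B(k,k) & C(l,l))
The quantifier exists n sits under an even number of negations (counting the antecedent side of each →), so it remains existential.

existential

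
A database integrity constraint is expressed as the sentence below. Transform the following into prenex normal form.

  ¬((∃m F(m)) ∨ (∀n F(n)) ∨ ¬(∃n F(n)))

∀m ∃n ∃x (¬F(m) ∧ ¬F(n) ∧ F(x))

Push ¬ through the quantifiers and connectives to reach negation normal form:
  (∀m ¬F(m)) ∧ (∃n ¬F(n)) ∧ (∃n F(n))
Standardize variables apart so no two quantifiers bind the same name: n↦x.
  (∀m ¬F(m)) ∧ (∃n ¬F(n)) ∧ (∃x F(x))
Finally move all quantifiers to the prefix:
  ∀m ∃n ∃x (¬F(m) ∧ ¬F(n) ∧ F(x))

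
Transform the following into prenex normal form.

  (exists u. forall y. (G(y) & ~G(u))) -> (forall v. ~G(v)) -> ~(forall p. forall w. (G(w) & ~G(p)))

forall u. exists y. exists v. exists p. exists w. (~G(y) | G(u) | G(v) | ~G(w) | G(p))

Rewrite implications/biconditionals: A → B as ¬A ∨ B.
  ~(exists u. forall y. (G(y) & ~G(u))) | ~(forall v. ~G(v)) | ~(forall p. forall w. (G(w) & ~G(p)))
Push ¬ through the quantifiers and connectives to reach negation normal form:
  (forall u. exists y. (~G(y) | G(u))) | (exists v. G(v)) | (exists p. exists w. (~G(w) | G(p)))
All bound variables are already distinct, so no renaming is needed.
Pull the quantifiers to the front (each side's bound variable is not free in the other side):
  forall u. exists y. exists v. exists p. exists w. (~G(y) | G(u) | G(v) | ~G(w) | G(p))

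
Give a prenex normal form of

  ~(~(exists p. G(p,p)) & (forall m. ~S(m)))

exists p. exists m. (G(p,p) | S(m))

Move each ¬ inward, flipping quantifiers it crosses:
  (exists p. G(p,p)) | (exists m. S(m))
All bound variables are already distinct, so no renaming is needed.
Pull the quantifiers to the front (each side's bound variable is not free in the other side):
  exists p. exists m. (G(p,p) | S(m))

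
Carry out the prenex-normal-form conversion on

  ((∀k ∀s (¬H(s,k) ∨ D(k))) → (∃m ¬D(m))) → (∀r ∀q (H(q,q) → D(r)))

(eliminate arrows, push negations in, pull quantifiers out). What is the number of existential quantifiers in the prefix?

First replace A → B with ¬A ∨ B.
  ¬(¬(∀k ∀s (¬H(s,k) ∨ D(k))) ∨ (∃m ¬D(m))) ∨ (∀r ∀q (¬H(q,q) ∨ D(r)))
Push ¬ through the quantifiers and connectives to reach negation normal form:
  (∀k ∀s (¬H(s,k) ∨ D(k))) ∧ (∀m D(m)) ∨ (∀r ∀q (¬H(q,q) ∨ D(r)))
Finally move all quantifiers to the prefix:
  ∀k ∀s ∀m ∀r ∀q ((¬H(s,k) ∨ D(k)) ∧ D(m) ∨ ¬H(q,q) ∨ D(r))
The prefix is ∀k ∀s ∀m ∀r ∀q: 5 universal, 0 existential.

0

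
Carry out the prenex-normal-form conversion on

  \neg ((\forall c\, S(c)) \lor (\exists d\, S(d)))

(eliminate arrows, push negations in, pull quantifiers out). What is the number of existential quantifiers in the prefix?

Push ¬ through the quantifiers and connectives to reach negation normal form:
  (\exists c\, \neg S(c)) \land (\forall d\, \neg S(d))
Finally move all quantifiers to the prefix:
  \exists c\, \forall d\, (\neg S(c) \land \neg S(d))
The prefix is \exists c \forall d: 1 universal, 1 existential.

1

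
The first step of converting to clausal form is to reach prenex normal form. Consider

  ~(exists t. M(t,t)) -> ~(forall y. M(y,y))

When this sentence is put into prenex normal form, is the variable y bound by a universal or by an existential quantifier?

First replace A → B with ¬A ∨ B.
  ~~(exists t. M(t,t)) | ~(forall y. M(y,y))
Drive negations inward (¬∀x A ≡ ∃x ¬A, ¬∃x A ≡ ∀x ¬A, De Morgan for ∧/∨):
  (exists t. M(t,t)) | (exists y. ~M(y,y))
All bound variables are already distinct, so no renaming is needed.
Extract every quantifier outward, since the variables are now distinct and don't occur free across branches:
  exists t. exists y. (M(t,t) | ~M(y,y))
The quantifier forall y sits under an odd number of negations (counting the antecedent side of each →), so it flips to exists y.

existential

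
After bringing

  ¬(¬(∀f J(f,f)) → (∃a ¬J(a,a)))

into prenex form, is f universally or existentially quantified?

Eliminate → and ↔ using ¬ and ∨.
  ¬(¬¬(∀f J(f,f)) ∨ (∃a ¬J(a,a)))
Move each ¬ inward, flipping quantifiers it crosses:
  (∃f ¬J(f,f)) ∧ (∀a J(a,a))
All bound variables are already distinct, so no renaming is needed.
Extract every quantifier outward, since the variables are now distinct and don't occur free across branches:
  ∃f ∀a (¬J(f,f) ∧ J(a,a))
The quantifier ∀f sits under an odd number of negations (counting the antecedent side of each →), so it flips to ∃f.

existential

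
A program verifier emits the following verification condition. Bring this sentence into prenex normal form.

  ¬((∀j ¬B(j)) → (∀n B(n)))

∀j ∃n (¬B(j) ∧ ¬B(n))

First replace A → B with ¬A ∨ B.
  ¬(¬(∀j ¬B(j)) ∨ (∀n B(n)))
Move each ¬ inward, flipping quantifiers it crosses:
  (∀j ¬B(j)) ∧ (∃n ¬B(n))
Pull the quantifiers to the front (each side's bound variable is not free in the other side):
  ∀j ∃n (¬B(j) ∧ ¬B(n))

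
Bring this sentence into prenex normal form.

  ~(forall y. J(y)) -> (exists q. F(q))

forall y. exists q. (J(y) | F(q))

Rewrite implications/biconditionals: A → B as ¬A ∨ B.
  ~~(forall y. J(y)) | (exists q. F(q))
Move each ¬ inward, flipping quantifiers it crosses:
  (forall y. J(y)) | (exists q. F(q))
Finally move all quantifiers to the prefix:
  forall y. exists q. (J(y) | F(q))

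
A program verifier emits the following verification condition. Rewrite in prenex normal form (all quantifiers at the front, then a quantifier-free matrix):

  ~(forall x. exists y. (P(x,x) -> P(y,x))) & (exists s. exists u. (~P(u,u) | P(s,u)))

exists x. forall y. exists s. exists u. (P(x,x) & ~P(y,x) & (~P(u,u) | P(s,u)))

First replace A → B with ¬A ∨ B.
  ~(forall x. exists y. (~P(x,x) | P(y,x))) & (exists s. exists u. (~P(u,u) | P(s,u)))
Drive negations inward (¬∀x A ≡ ∃x ¬A, ¬∃x A ≡ ∀x ¬A, De Morgan for ∧/∨):
  (exists x. forall y. (P(x,x) & ~P(y,x))) & (exists s. exists u. (~P(u,u) | P(s,u)))
All bound variables are already distinct, so no renaming is needed.
Finally move all quantifiers to the prefix:
  exists x. forall y. exists s. exists u. (P(x,x) & ~P(y,x) & (~P(u,u) | P(s,u)))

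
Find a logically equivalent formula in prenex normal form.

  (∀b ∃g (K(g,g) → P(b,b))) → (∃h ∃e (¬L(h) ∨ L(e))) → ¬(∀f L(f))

Eliminate → and ↔ using ¬ and ∨.
  ¬(∀b ∃g (¬K(g,g) ∨ P(b,b))) ∨ ¬(∃h ∃e (¬L(h) ∨ L(e))) ∨ ¬(∀f L(f))
Move each ¬ inward, flipping quantifiers it crosses:
  (∃b ∀g (K(g,g) ∧ ¬P(b,b))) ∨ (∀h ∀e (L(h) ∧ ¬L(e))) ∨ (∃f ¬L(f))
All bound variables are already distinct, so no renaming is needed.
Extract every quantifier outward, since the variables are now distinct and don't occur free across branches:
  ∃b ∀g ∀h ∀e ∃f (K(g,g) ∧ ¬P(b,b) ∨ L(h) ∧ ¬L(e) ∨ ¬L(f))

∃b ∀g ∀h ∀e ∃f (K(g,g) ∧ ¬P(b,b) ∨ L(h) ∧ ¬L(e) ∨ ¬L(f))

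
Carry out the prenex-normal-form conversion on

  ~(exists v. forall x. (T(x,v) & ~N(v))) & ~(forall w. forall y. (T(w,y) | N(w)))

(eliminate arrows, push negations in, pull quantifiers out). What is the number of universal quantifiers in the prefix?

1

Push ¬ through the quantifiers and connectives to reach negation normal form:
  (forall v. exists x. (~T(x,v) | N(v))) & (exists w. exists y. (~T(w,y) & ~N(w)))
All bound variables are already distinct, so no renaming is needed.
Finally move all quantifiers to the prefix:
  forall v. exists x. exists w. exists y. ((~T(x,v) | N(v)) & ~T(w,y) & ~N(w))
The prefix is forall v exists x exists w exists y: 1 universal, 3 existential.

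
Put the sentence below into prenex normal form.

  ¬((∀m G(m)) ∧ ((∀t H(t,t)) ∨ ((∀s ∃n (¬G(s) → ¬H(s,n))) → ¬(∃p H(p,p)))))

Rewrite implications/biconditionals: A → B as ¬A ∨ B.
  ¬((∀m G(m)) ∧ ((∀t H(t,t)) ∨ ¬(∀s ∃n (¬¬G(s) ∨ ¬H(s,n))) ∨ ¬(∃p H(p,p))))
Move each ¬ inward, flipping quantifiers it crosses:
  (∃m ¬G(m)) ∨ (∃t ¬H(t,t)) ∧ (∀s ∃n (G(s) ∨ ¬H(s,n))) ∧ (∃p H(p,p))
Extract every quantifier outward, since the variables are now distinct and don't occur free across branches:
  ∃m ∃t ∀s ∃n ∃p (¬G(m) ∨ ¬H(t,t) ∧ (G(s) ∨ ¬H(s,n)) ∧ H(p,p))

∃m ∃t ∀s ∃n ∃p (¬G(m) ∨ ¬H(t,t) ∧ (G(s) ∨ ¬H(s,n)) ∧ H(p,p))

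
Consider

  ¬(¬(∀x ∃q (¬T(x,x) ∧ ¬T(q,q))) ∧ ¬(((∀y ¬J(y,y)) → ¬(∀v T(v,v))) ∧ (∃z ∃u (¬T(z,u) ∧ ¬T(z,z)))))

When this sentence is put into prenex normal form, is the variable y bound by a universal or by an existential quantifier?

existential

Rewrite implications/biconditionals: A → B as ¬A ∨ B.
  ¬(¬(∀x ∃q (¬T(x,x) ∧ ¬T(q,q))) ∧ ¬((¬(∀y ¬J(y,y)) ∨ ¬(∀v T(v,v))) ∧ (∃z ∃u (¬T(z,u) ∧ ¬T(z,z)))))
Move each ¬ inward, flipping quantifiers it crosses:
  (∀x ∃q (¬T(x,x) ∧ ¬T(q,q))) ∨ ((∃y J(y,y)) ∨ (∃v ¬T(v,v))) ∧ (∃z ∃u (¬T(z,u) ∧ ¬T(z,z)))
Pull the quantifiers to the front (each side's bound variable is not free in the other side):
  ∀x ∃q ∃y ∃v ∃z ∃u (¬T(x,x) ∧ ¬T(q,q) ∨ (J(y,y) ∨ ¬T(v,v)) ∧ ¬T(z,u) ∧ ¬T(z,z))
The quantifier ∀y sits under an odd number of negations (counting the antecedent side of each →), so it flips to ∃y.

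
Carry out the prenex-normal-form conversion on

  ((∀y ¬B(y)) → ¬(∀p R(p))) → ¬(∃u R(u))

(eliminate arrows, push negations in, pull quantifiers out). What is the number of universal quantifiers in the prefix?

3

Rewrite implications/biconditionals: A → B as ¬A ∨ B.
  ¬(¬(∀y ¬B(y)) ∨ ¬(∀p R(p))) ∨ ¬(∃u R(u))
Push ¬ through the quantifiers and connectives to reach negation normal form:
  (∀y ¬B(y)) ∧ (∀p R(p)) ∨ (∀u ¬R(u))
All bound variables are already distinct, so no renaming is needed.
Pull the quantifiers to the front (each side's bound variable is not free in the other side):
  ∀y ∀p ∀u (¬B(y) ∧ R(p) ∨ ¬R(u))
The prefix is ∀y ∀p ∀u: 3 universal, 0 existential.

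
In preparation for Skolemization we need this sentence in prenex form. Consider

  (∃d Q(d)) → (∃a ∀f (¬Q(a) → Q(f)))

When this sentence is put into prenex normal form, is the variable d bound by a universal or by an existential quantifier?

universal

Eliminate → and ↔ using ¬ and ∨.
  ¬(∃d Q(d)) ∨ (∃a ∀f (¬¬Q(a) ∨ Q(f)))
Push ¬ through the quantifiers and connectives to reach negation normal form:
  (∀d ¬Q(d)) ∨ (∃a ∀f (Q(a) ∨ Q(f)))
All bound variables are already distinct, so no renaming is needed.
Pull the quantifiers to the front (each side's bound variable is not free in the other side):
  ∀d ∃a ∀f (¬Q(d) ∨ Q(a) ∨ Q(f))
The quantifier ∃d sits under an odd number of negations (counting the antecedent side of each →), so it flips to ∀d.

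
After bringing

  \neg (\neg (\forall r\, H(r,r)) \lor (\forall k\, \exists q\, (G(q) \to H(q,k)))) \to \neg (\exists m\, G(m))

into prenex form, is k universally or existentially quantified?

universal

Rewrite implications/biconditionals: A → B as ¬A ∨ B.
  \neg \neg (\neg (\forall r\, H(r,r)) \lor (\forall k\, \exists q\, (\neg G(q) \lor H(q,k)))) \lor \neg (\exists m\, G(m))
Push ¬ through the quantifiers and connectives to reach negation normal form:
  (\exists r\, \neg H(r,r)) \lor (\forall k\, \exists q\, (\neg G(q) \lor H(q,k))) \lor (\forall m\, \neg G(m))
Pull the quantifiers to the front (each side's bound variable is not free in the other side):
  \exists r\, \forall k\, \exists q\, \forall m\, (\neg H(r,r) \lor \neg G(q) \lor H(q,k) \lor \neg G(m))
The quantifier \forall k sits under an even number of negations (counting the antecedent side of each →), so it remains universal.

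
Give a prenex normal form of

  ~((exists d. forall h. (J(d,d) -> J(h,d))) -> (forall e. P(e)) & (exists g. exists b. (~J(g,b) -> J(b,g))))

First replace A → B with ¬A ∨ B.
  ~(~(exists d. forall h. (~J(d,d) | J(h,d))) | (forall e. P(e)) & (exists g. exists b. (~~J(g,b) | J(b,g))))
Push ¬ through the quantifiers and connectives to reach negation normal form:
  (exists d. forall h. (~J(d,d) | J(h,d))) & ((exists e. ~P(e)) | (forall g. forall b. (~J(g,b) & ~J(b,g))))
All bound variables are already distinct, so no renaming is needed.
Pull the quantifiers to the front (each side's bound variable is not free in the other side):
  exists d. forall h. exists e. forall g. forall b. ((~J(d,d) | J(h,d)) & (~P(e) | ~J(g,b) & ~J(b,g)))

exists d. forall h. exists e. forall g. forall b. ((~J(d,d) | J(h,d)) & (~P(e) | ~J(g,b) & ~J(b,g)))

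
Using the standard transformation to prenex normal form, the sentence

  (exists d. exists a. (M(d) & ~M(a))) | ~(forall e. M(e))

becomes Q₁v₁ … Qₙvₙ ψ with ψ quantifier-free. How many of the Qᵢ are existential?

3

Push ¬ through the quantifiers and connectives to reach negation normal form:
  (exists d. exists a. (M(d) & ~M(a))) | (exists e. ~M(e))
Extract every quantifier outward, since the variables are now distinct and don't occur free across branches:
  exists d. exists a. exists e. (M(d) & ~M(a) | ~M(e))
The prefix is exists d exists a exists e: 0 universal, 3 existential.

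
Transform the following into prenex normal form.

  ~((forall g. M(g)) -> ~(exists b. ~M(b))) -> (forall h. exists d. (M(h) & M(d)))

Rewrite implications/biconditionals: A → B as ¬A ∨ B.
  ~~(~(forall g. M(g)) | ~(exists b. ~M(b))) | (forall h. exists d. (M(h) & M(d)))
Push ¬ through the quantifiers and connectives to reach negation normal form:
  (exists g. ~M(g)) | (forall b. M(b)) | (forall h. exists d. (M(h) & M(d)))
All bound variables are already distinct, so no renaming is needed.
Extract every quantifier outward, since the variables are now distinct and don't occur free across branches:
  exists g. forall b. forall h. exists d. (~M(g) | M(b) | M(h) & M(d))

exists g. forall b. forall h. exists d. (~M(g) | M(b) | M(h) & M(d))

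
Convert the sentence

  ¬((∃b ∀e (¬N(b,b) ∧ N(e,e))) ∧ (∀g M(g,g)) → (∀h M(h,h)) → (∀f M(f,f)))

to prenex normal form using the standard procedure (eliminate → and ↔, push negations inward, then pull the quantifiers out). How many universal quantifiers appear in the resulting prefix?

Eliminate → and ↔ using ¬ and ∨.
  ¬(¬((∃b ∀e (¬N(b,b) ∧ N(e,e))) ∧ (∀g M(g,g))) ∨ ¬(∀h M(h,h)) ∨ (∀f M(f,f)))
Move each ¬ inward, flipping quantifiers it crosses:
  (∃b ∀e (¬N(b,b) ∧ N(e,e))) ∧ (∀g M(g,g)) ∧ (∀h M(h,h)) ∧ (∃f ¬M(f,f))
Extract every quantifier outward, since the variables are now distinct and don't occur free across branches:
  ∃b ∀e ∀g ∀h ∃f (¬N(b,b) ∧ N(e,e) ∧ M(g,g) ∧ M(h,h) ∧ ¬M(f,f))
The prefix is ∃b ∀e ∀g ∀h ∃f: 3 universal, 2 existential.

3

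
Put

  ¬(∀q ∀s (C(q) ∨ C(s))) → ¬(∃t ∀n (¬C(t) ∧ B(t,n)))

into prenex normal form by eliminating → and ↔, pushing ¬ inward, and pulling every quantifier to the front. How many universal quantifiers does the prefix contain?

3

Rewrite implications/biconditionals: A → B as ¬A ∨ B.
  ¬¬(∀q ∀s (C(q) ∨ C(s))) ∨ ¬(∃t ∀n (¬C(t) ∧ B(t,n)))
Push ¬ through the quantifiers and connectives to reach negation normal form:
  (∀q ∀s (C(q) ∨ C(s))) ∨ (∀t ∃n (C(t) ∨ ¬B(t,n)))
All bound variables are already distinct, so no renaming is needed.
Pull the quantifiers to the front (each side's bound variable is not free in the other side):
  ∀q ∀s ∀t ∃n (C(q) ∨ C(s) ∨ C(t) ∨ ¬B(t,n))
The prefix is ∀q ∀s ∀t ∃n: 3 universal, 1 existential.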